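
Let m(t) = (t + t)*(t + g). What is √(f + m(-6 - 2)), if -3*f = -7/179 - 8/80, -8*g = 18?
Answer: 3*√58402330/1790 ≈ 12.808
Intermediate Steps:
g = -9/4 (g = -⅛*18 = -9/4 ≈ -2.2500)
f = 83/1790 (f = -(-7/179 - 8/80)/3 = -(-7*1/179 - 8*1/80)/3 = -(-7/179 - ⅒)/3 = -⅓*(-249/1790) = 83/1790 ≈ 0.046369)
m(t) = 2*t*(-9/4 + t) (m(t) = (t + t)*(t - 9/4) = (2*t)*(-9/4 + t) = 2*t*(-9/4 + t))
√(f + m(-6 - 2)) = √(83/1790 + (-6 - 2)*(-9 + 4*(-6 - 2))/2) = √(83/1790 + (½)*(-8)*(-9 + 4*(-8))) = √(83/1790 + (½)*(-8)*(-9 - 32)) = √(83/1790 + (½)*(-8)*(-41)) = √(83/1790 + 164) = √(293643/1790) = 3*√58402330/1790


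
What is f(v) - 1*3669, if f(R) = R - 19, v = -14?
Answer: -3702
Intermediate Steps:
f(R) = -19 + R
f(v) - 1*3669 = (-19 - 14) - 1*3669 = -33 - 3669 = -3702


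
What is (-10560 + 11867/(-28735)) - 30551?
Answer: -1181336452/28735 ≈ -41111.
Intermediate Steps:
(-10560 + 11867/(-28735)) - 30551 = (-10560 + 11867*(-1/28735)) - 30551 = (-10560 - 11867/28735) - 30551 = -303453467/28735 - 30551 = -1181336452/28735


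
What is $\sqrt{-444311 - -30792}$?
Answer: $i \sqrt{413519} \approx 643.05 i$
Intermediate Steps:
$\sqrt{-444311 - -30792} = \sqrt{-444311 + 30792} = \sqrt{-413519} = i \sqrt{413519}$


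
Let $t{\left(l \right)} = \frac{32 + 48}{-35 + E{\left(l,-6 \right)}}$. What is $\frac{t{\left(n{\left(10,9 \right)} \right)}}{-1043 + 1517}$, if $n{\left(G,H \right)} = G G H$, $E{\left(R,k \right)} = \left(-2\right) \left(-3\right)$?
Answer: $- \frac{40}{6873} \approx -0.0058199$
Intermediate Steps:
$E{\left(R,k \right)} = 6$
$n{\left(G,H \right)} = H G^{2}$ ($n{\left(G,H \right)} = G^{2} H = H G^{2}$)
$t{\left(l \right)} = - \frac{80}{29}$ ($t{\left(l \right)} = \frac{32 + 48}{-35 + 6} = \frac{80}{-29} = 80 \left(- \frac{1}{29}\right) = - \frac{80}{29}$)
$\frac{t{\left(n{\left(10,9 \right)} \right)}}{-1043 + 1517} = - \frac{80}{29 \left(-1043 + 1517\right)} = - \frac{80}{29 \cdot 474} = \left(- \frac{80}{29}\right) \frac{1}{474} = - \frac{40}{6873}$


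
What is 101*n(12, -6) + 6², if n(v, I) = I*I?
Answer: 3672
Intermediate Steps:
n(v, I) = I²
101*n(12, -6) + 6² = 101*(-6)² + 6² = 101*36 + 36 = 3636 + 36 = 3672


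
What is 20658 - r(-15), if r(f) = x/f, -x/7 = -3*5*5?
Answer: 20693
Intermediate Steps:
x = 525 (x = -7*(-3*5)*5 = -(-105)*5 = -7*(-75) = 525)
r(f) = 525/f
20658 - r(-15) = 20658 - 525/(-15) = 20658 - 525*(-1)/15 = 20658 - 1*(-35) = 20658 + 35 = 20693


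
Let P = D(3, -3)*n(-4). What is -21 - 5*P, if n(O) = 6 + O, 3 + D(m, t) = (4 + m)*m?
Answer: -201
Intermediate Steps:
D(m, t) = -3 + m*(4 + m) (D(m, t) = -3 + (4 + m)*m = -3 + m*(4 + m))
P = 36 (P = (-3 + 3² + 4*3)*(6 - 4) = (-3 + 9 + 12)*2 = 18*2 = 36)
-21 - 5*P = -21 - 5*36 = -21 - 180 = -201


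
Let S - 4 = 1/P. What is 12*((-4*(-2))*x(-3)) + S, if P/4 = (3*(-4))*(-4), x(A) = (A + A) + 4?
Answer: -36095/192 ≈ -187.99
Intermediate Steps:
x(A) = 4 + 2*A (x(A) = 2*A + 4 = 4 + 2*A)
P = 192 (P = 4*((3*(-4))*(-4)) = 4*(-12*(-4)) = 4*48 = 192)
S = 769/192 (S = 4 + 1/192 = 769/192 ≈ 4.0052)
12*((-4*(-2))*x(-3)) + S = 12*((-4*(-2))*(4 + 2*(-3))) + 769/192 = 12*(8*(4 - 6)) + 769/192 = 12*(8*(-2)) + 769/192 = 12*(-16) + 769/192 = -192 + 769/192 = -36095/192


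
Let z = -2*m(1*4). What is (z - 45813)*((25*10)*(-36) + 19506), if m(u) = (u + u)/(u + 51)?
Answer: -26472293886/55 ≈ -4.8131e+8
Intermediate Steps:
m(u) = 2*u/(51 + u) (m(u) = (2*u)/(51 + u) = 2*u/(51 + u))
z = -16/55 (z = -4*1*4/(51 + 1*4) = -4*4/(51 + 4) = -4*4/55 = -2*8/55 = -16/55 ≈ -0.29091)
(z - 45813)*((25*10)*(-36) + 19506) = (-16/55 - 45813)*((25*10)*(-36) + 19506) = -2519731*(250*(-36) + 19506)/55 = -2519731*(-9000 + 19506)/55 = -2519731/55*10506 = -26472293886/55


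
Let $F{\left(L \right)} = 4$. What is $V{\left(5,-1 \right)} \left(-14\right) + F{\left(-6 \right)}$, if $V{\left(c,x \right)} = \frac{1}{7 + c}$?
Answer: $\frac{17}{6} \approx 2.8333$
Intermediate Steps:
$V{\left(5,-1 \right)} \left(-14\right) + F{\left(-6 \right)} = \frac{1}{7 + 5} \left(-14\right) + 4 = \frac{1}{12} \left(-14\right) + 4 = - \frac{7}{6} + 4 = \frac{17}{6}$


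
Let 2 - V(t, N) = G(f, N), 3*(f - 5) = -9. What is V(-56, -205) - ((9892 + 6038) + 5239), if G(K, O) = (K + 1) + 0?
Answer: -21170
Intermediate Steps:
f = 2 (f = 5 + (⅓)*(-9) = 5 - 3 = 2)
G(K, O) = 1 + K (G(K, O) = (1 + K) + 0 = 1 + K)
V(t, N) = -1 (V(t, N) = 2 - (1 + 2) = 2 - 1*3 = 2 - 3 = -1)
V(-56, -205) - ((9892 + 6038) + 5239) = -1 - ((9892 + 6038) + 5239) = -1 - (15930 + 5239) = -1 - 1*21169 = -1 - 21169 = -21170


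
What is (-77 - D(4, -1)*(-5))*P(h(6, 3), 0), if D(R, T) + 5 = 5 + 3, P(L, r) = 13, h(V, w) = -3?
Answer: -806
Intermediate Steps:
D(R, T) = 3 (D(R, T) = -5 + (5 + 3) = -5 + 8 = 3)
(-77 - D(4, -1)*(-5))*P(h(6, 3), 0) = (-77 - 3*(-5))*13 = (-77 - 1*(-15))*13 = (-77 + 15)*13 = -62*13 = -806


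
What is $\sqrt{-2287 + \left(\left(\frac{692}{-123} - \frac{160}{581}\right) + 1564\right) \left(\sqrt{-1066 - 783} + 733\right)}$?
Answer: $\frac{\sqrt{5820909706721697 + 342157354677600 i}}{71463} \approx 1068.1 + 31.364 i$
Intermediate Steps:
$\sqrt{-2287 + \left(\left(\frac{692}{-123} - \frac{160}{581}\right) + 1564\right) \left(\sqrt{-1066 - 783} + 733\right)} = \sqrt{-2287 + \left(\left(692 \left(- \frac{1}{123}\right) - \frac{160}{581}\right) + 1564\right) \left(\sqrt{-1849} + 733\right)} = \sqrt{-2287 + \left(\left(- \frac{692}{123} - \frac{160}{581}\right) + 1564\right) \left(43 i + 733\right)} = \sqrt{-2287 + \left(- \frac{421732}{71463} + 1564\right) \left(733 + 43 i\right)} = \sqrt{-2287 + \frac{111346400 \left(733 + 43 i\right)}{71463}} = \sqrt{-2287 + \left(\frac{81616911200}{71463} + \frac{4787895200 i}{71463}\right)} = \sqrt{\frac{81453475319}{71463} + \frac{4787895200 i}{71463}}$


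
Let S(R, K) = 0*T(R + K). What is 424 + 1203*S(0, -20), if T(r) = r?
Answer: 424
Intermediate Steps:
S(R, K) = 0 (S(R, K) = 0*(R + K) = 0*(K + R) = 0)
424 + 1203*S(0, -20) = 424 + 1203*0 = 424 + 0 = 424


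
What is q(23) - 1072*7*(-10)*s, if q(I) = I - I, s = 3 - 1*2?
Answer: 75040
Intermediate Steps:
s = 1 (s = 3 - 2 = 1)
q(I) = 0
q(23) - 1072*7*(-10)*s = 0 - 1072*7*(-10) = 0 - (-75040) = 0 - 1072*(-70) = 0 + 75040 = 75040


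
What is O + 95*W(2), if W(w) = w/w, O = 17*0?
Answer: 95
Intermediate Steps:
O = 0
W(w) = 1
O + 95*W(2) = 0 + 95*1 = 0 + 95 = 95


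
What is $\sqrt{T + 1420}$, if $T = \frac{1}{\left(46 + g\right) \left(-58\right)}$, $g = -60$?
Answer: $\frac{\sqrt{234067323}}{406} \approx 37.683$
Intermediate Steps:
$T = \frac{1}{812}$ ($T = \frac{1}{\left(46 - 60\right) \left(-58\right)} = \frac{1}{\left(-14\right) \left(-58\right)} = \frac{1}{812} \approx 0.0012315$)
$\sqrt{T + 1420} = \sqrt{\frac{1}{812} + 1420} = \sqrt{\frac{1153041}{812}} = \frac{\sqrt{234067323}}{406}$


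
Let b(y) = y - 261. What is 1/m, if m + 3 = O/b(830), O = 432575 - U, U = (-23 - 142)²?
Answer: 569/403643 ≈ 0.0014097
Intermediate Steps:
U = 27225 (U = (-165)² = 27225)
b(y) = -261 + y
O = 405350 (O = 432575 - 1*27225 = 432575 - 27225 = 405350)
m = 403643/569 (m = -3 + 405350/(-261 + 830) = -3 + 405350/569 = 403643/569 ≈ 709.39)
1/m = 1/(403643/569) = 569/403643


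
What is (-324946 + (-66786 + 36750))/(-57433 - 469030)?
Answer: 354982/526463 ≈ 0.67428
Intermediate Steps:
(-324946 + (-66786 + 36750))/(-57433 - 469030) = (-324946 - 30036)/(-526463) = -354982*(-1/526463) = 354982/526463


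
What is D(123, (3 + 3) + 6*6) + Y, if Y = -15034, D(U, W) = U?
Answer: -14911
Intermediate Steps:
D(123, (3 + 3) + 6*6) + Y = 123 - 15034 = -14911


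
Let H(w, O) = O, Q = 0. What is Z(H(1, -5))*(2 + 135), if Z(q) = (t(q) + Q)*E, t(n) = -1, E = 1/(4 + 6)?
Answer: -137/10 ≈ -13.700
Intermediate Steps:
E = ⅒ (E = 1/10 = ⅒ ≈ 0.10000)
Z(q) = -⅒ (Z(q) = (-1 + 0)*(⅒) = -1*⅒ = -⅒)
Z(H(1, -5))*(2 + 135) = -(2 + 135)/10 = -⅒*137 = -137/10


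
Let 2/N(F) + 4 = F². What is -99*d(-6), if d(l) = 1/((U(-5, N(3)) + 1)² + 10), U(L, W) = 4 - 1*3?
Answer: -99/14 ≈ -7.0714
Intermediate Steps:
N(F) = 2/(-4 + F²)
U(L, W) = 1 (U(L, W) = 4 - 3 = 1)
d(l) = 1/14 (d(l) = 1/((1 + 1)² + 10) = 1/(2² + 10) = 1/(4 + 10) = 1/14)
-99*d(-6) = -99*1/14 = -99/14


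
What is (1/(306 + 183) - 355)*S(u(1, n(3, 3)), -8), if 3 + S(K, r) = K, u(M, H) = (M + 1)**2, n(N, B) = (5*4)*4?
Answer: -173594/489 ≈ -355.00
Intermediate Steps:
n(N, B) = 80 (n(N, B) = 20*4 = 80)
u(M, H) = (1 + M)**2
S(K, r) = -3 + K
(1/(306 + 183) - 355)*S(u(1, n(3, 3)), -8) = (1/(306 + 183) - 355)*(-3 + (1 + 1)**2) = (1/489 - 355)*(-3 + 2**2) = (1/489 - 355)*(-3 + 4) = -173594/489*1 = -173594/489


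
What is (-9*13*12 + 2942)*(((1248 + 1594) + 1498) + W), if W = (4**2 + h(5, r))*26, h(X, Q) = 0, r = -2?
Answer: 7314728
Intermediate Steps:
W = 416 (W = (4**2 + 0)*26 = (16 + 0)*26 = 16*26 = 416)
(-9*13*12 + 2942)*(((1248 + 1594) + 1498) + W) = (-9*13*12 + 2942)*(((1248 + 1594) + 1498) + 416) = (-117*12 + 2942)*((2842 + 1498) + 416) = (-1404 + 2942)*(4340 + 416) = 1538*4756 = 7314728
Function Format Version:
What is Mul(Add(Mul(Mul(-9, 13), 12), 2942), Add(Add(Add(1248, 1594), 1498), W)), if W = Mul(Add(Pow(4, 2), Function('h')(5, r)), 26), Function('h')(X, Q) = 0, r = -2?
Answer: 7314728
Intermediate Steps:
W = 416 (W = Mul(Add(Pow(4, 2), 0), 26) = Mul(Add(16, 0), 26) = Mul(16, 26) = 416)
Mul(Add(Mul(Mul(-9, 13), 12), 2942), Add(Add(Add(1248, 1594), 1498), W)) = Mul(Add(Mul(Mul(-9, 13), 12), 2942), Add(Add(Add(1248, 1594), 1498), 416)) = Mul(Add(Mul(-117, 12), 2942), Add(Add(2842, 1498), 416)) = Mul(Add(-1404, 2942), Add(4340, 416)) = Mul(1538, 4756) = 7314728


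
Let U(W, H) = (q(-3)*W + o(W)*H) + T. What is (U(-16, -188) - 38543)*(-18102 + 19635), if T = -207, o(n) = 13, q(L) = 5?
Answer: -63273042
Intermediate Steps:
U(W, H) = -207 + 5*W + 13*H (U(W, H) = (5*W + 13*H) - 207 = -207 + 5*W + 13*H)
(U(-16, -188) - 38543)*(-18102 + 19635) = ((-207 + 5*(-16) + 13*(-188)) - 38543)*(-18102 + 19635) = ((-207 - 80 - 2444) - 38543)*1533 = (-2731 - 38543)*1533 = -41274*1533 = -63273042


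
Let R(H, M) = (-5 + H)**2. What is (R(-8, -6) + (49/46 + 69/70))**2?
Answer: 18960188416/648025 ≈ 29258.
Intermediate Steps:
(R(-8, -6) + (49/46 + 69/70))**2 = ((-5 - 8)**2 + (49/46 + 69/70))**2 = ((-13)**2 + (49*(1/46) + 69*(1/70)))**2 = (169 + (49/46 + 69/70))**2 = (169 + 1651/805)**2 = (137696/805)**2 = 18960188416/648025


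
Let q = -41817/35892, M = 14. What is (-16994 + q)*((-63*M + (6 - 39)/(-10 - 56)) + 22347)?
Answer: -8729166884305/23928 ≈ -3.6481e+8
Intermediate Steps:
q = -13939/11964 (q = -41817*1/35892 = -13939/11964 ≈ -1.1651)
(-16994 + q)*((-63*M + (6 - 39)/(-10 - 56)) + 22347) = (-16994 - 13939/11964)*((-63*14 + (6 - 39)/(-10 - 56)) + 22347) = -203330155*((-882 - 33/(-66)) + 22347)/11964 = -203330155*((-882 - 33*(-1/66)) + 22347)/11964 = -203330155*((-882 + ½) + 22347)/11964 = -203330155*(-1763/2 + 22347)/11964 = -203330155/11964*42931/2 = -8729166884305/23928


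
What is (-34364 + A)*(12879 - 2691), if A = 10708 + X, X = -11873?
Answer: -361969452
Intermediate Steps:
A = -1165 (A = 10708 - 11873 = -1165)
(-34364 + A)*(12879 - 2691) = (-34364 - 1165)*(12879 - 2691) = -35529*10188 = -361969452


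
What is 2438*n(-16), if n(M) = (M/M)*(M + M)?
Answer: -78016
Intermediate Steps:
n(M) = 2*M (n(M) = 1*(2*M) = 2*M)
2438*n(-16) = 2438*(2*(-16)) = 2438*(-32) = -78016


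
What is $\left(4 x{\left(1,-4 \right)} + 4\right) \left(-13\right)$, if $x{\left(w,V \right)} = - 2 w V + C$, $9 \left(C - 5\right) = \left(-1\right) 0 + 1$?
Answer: $- \frac{6604}{9} \approx -733.78$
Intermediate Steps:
$C = \frac{46}{9}$ ($C = 5 + \frac{\left(-1\right) 0 + 1}{9} = 5 + \frac{0 + 1}{9} = 5 + \frac{1}{9} \cdot 1 = 5 + \frac{1}{9} = \frac{46}{9} \approx 5.1111$)
$x{\left(w,V \right)} = \frac{46}{9} - 2 V w$ ($x{\left(w,V \right)} = - 2 w V + \frac{46}{9} = - 2 V w + \frac{46}{9} = \frac{46}{9} - 2 V w$)
$\left(4 x{\left(1,-4 \right)} + 4\right) \left(-13\right) = \left(4 \left(\frac{46}{9} - \left(-8\right) 1\right) + 4\right) \left(-13\right) = \left(4 \left(\frac{46}{9} + 8\right) + 4\right) \left(-13\right) = \left(4 \cdot \frac{118}{9} + 4\right) \left(-13\right) = \left(\frac{472}{9} + 4\right) \left(-13\right) = \frac{508}{9} \left(-13\right) = - \frac{6604}{9}$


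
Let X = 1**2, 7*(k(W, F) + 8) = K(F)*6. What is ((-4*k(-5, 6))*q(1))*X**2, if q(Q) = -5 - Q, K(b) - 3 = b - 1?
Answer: -192/7 ≈ -27.429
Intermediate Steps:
K(b) = 2 + b (K(b) = 3 + (b - 1) = 3 + (-1 + b) = 2 + b)
k(W, F) = -44/7 + 6*F/7 (k(W, F) = -8 + ((2 + F)*6)/7 = -8 + (12 + 6*F)/7 = -8 + (12/7 + 6*F/7) = -44/7 + 6*F/7)
X = 1
((-4*k(-5, 6))*q(1))*X**2 = ((-4*(-44/7 + (6/7)*6))*(-5 - 1*1))*1**2 = ((-4*(-44/7 + 36/7))*(-5 - 1))*1 = (-4*(-8/7)*(-6))*1 = ((32/7)*(-6))*1 = -192/7*1 = -192/7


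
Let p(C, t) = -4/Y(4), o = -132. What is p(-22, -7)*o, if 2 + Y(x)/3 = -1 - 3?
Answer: -88/3 ≈ -29.333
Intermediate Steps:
Y(x) = -18 (Y(x) = -6 + 3*(-1 - 3) = -6 + 3*(-4) = -6 - 12 = -18)
p(C, t) = 2/9 (p(C, t) = -4/(-18) = -4*(-1/18) = 2/9)
p(-22, -7)*o = (2/9)*(-132) = -88/3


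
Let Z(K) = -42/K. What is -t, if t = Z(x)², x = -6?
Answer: -49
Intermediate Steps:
t = 49 (t = (-42/(-6))² = (-42*(-⅙))² = 7² = 49)
-t = -1*49 = -49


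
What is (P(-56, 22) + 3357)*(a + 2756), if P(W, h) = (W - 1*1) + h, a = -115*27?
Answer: -1159378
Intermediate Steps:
a = -3105
P(W, h) = -1 + W + h (P(W, h) = (W - 1) + h = (-1 + W) + h = -1 + W + h)
(P(-56, 22) + 3357)*(a + 2756) = ((-1 - 56 + 22) + 3357)*(-3105 + 2756) = (-35 + 3357)*(-349) = 3322*(-349) = -1159378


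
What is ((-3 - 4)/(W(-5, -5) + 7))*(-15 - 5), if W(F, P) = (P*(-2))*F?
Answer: -140/43 ≈ -3.2558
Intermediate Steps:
W(F, P) = -2*F*P (W(F, P) = (-2*P)*F = -2*F*P)
((-3 - 4)/(W(-5, -5) + 7))*(-15 - 5) = ((-3 - 4)/(-2*(-5)*(-5) + 7))*(-15 - 5) = -7/(-50 + 7)*(-20) = -7/(-43)*(-20) = -7*(-1/43)*(-20) = (7/43)*(-20) = -140/43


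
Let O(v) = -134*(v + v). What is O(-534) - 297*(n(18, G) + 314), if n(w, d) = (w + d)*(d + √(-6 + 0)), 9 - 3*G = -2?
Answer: 26259 - 6435*I*√6 ≈ 26259.0 - 15762.0*I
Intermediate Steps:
G = 11/3 (G = 3 - ⅓*(-2) = 3 + ⅔ = 11/3 ≈ 3.6667)
O(v) = -268*v
n(w, d) = (d + w)*(d + I*√6) (n(w, d) = (d + w)*(d + √(-6)) = (d + w)*(d + I*√6))
O(-534) - 297*(n(18, G) + 314) = -268*(-534) - 297*(((11/3)² + (11/3)*18 + I*(11/3)*√6 + I*18*√6) + 314) = 143112 - 297*((121/9 + 66 + 11*I*√6/3 + 18*I*√6) + 314) = 143112 - 297*((715/9 + 65*I*√6/3) + 314) = 143112 - 297*(3541/9 + 65*I*√6/3) = 143112 + (-116853 - 6435*I*√6) = 26259 - 6435*I*√6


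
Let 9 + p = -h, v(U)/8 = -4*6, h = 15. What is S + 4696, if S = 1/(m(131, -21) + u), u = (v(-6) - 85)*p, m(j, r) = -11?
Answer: 31167353/6637 ≈ 4696.0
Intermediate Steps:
v(U) = -192 (v(U) = 8*(-4*6) = 8*(-24) = -192)
p = -24 (p = -9 - 1*15 = -9 - 15 = -24)
u = 6648 (u = (-192 - 85)*(-24) = -277*(-24) = 6648)
S = 1/6637 (S = 1/(-11 + 6648) = 1/6637 ≈ 0.00015067)
S + 4696 = 1/6637 + 4696 = 31167353/6637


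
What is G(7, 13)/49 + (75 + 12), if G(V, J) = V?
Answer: 610/7 ≈ 87.143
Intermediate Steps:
G(7, 13)/49 + (75 + 12) = 7/49 + (75 + 12) = 7*(1/49) + 87 = 1/7 + 87 = 610/7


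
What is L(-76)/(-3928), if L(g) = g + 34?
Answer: 21/1964 ≈ 0.010692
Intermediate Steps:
L(g) = 34 + g
L(-76)/(-3928) = (34 - 76)/(-3928) = -42*(-1/3928) = 21/1964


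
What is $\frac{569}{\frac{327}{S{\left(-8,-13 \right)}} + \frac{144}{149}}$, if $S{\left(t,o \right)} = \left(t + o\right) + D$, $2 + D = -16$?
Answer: $- \frac{1102153}{14369} \approx -76.703$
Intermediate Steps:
$D = -18$ ($D = -2 - 16 = -18$)
$S{\left(t,o \right)} = -18 + o + t$ ($S{\left(t,o \right)} = \left(t + o\right) - 18 = \left(o + t\right) - 18 = -18 + o + t$)
$\frac{569}{\frac{327}{S{\left(-8,-13 \right)}} + \frac{144}{149}} = \frac{569}{\frac{327}{-18 - 13 - 8} + \frac{144}{149}} = \frac{569}{\frac{327}{-39} + 144 \cdot \frac{1}{149}} = \frac{569}{327 \left(- \frac{1}{39}\right) + \frac{144}{149}} = \frac{569}{- \frac{109}{13} + \frac{144}{149}} = \frac{569}{- \frac{14369}{1937}} = 569 \left(- \frac{1937}{14369}\right) = - \frac{1102153}{14369}$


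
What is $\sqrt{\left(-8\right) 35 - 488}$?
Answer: $16 i \sqrt{3} \approx 27.713 i$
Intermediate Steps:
$\sqrt{\left(-8\right) 35 - 488} = \sqrt{-280 - 488} = \sqrt{-768} = 16 i \sqrt{3}$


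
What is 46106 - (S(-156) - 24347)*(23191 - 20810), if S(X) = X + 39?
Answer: 58294890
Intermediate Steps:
S(X) = 39 + X
46106 - (S(-156) - 24347)*(23191 - 20810) = 46106 - ((39 - 156) - 24347)*(23191 - 20810) = 46106 - (-117 - 24347)*2381 = 46106 - (-24464)*2381 = 46106 - 1*(-58248784) = 46106 + 58248784 = 58294890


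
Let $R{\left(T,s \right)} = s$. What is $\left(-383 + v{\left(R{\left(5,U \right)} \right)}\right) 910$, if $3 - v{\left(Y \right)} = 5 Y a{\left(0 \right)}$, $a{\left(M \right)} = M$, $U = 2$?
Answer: $-345800$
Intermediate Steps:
$v{\left(Y \right)} = 3$ ($v{\left(Y \right)} = 3 - 5 Y 0 = 3 - 0 = 3 + 0 = 3$)
$\left(-383 + v{\left(R{\left(5,U \right)} \right)}\right) 910 = \left(-383 + 3\right) 910 = \left(-380\right) 910 = -345800$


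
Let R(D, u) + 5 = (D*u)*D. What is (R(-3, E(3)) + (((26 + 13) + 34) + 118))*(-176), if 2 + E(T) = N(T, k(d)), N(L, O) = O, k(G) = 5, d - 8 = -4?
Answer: -37488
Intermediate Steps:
d = 4 (d = 8 - 4 = 4)
E(T) = 3 (E(T) = -2 + 5 = 3)
R(D, u) = -5 + u*D**2 (R(D, u) = -5 + (D*u)*D = -5 + u*D**2)
(R(-3, E(3)) + (((26 + 13) + 34) + 118))*(-176) = ((-5 + 3*(-3)**2) + (((26 + 13) + 34) + 118))*(-176) = ((-5 + 3*9) + ((39 + 34) + 118))*(-176) = ((-5 + 27) + (73 + 118))*(-176) = (22 + 191)*(-176) = 213*(-176) = -37488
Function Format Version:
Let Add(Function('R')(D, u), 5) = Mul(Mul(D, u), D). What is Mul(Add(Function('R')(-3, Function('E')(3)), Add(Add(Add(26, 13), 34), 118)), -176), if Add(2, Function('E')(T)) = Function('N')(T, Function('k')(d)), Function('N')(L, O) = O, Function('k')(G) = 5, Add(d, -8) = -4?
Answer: -37488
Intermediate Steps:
d = 4 (d = Add(8, -4) = 4)
Function('E')(T) = 3 (Function('E')(T) = Add(-2, 5) = 3)
Function('R')(D, u) = Add(-5, Mul(u, Pow(D, 2))) (Function('R')(D, u) = Add(-5, Mul(Mul(D, u), D)) = Add(-5, Mul(u, Pow(D, 2))))
Mul(Add(Function('R')(-3, Function('E')(3)), Add(Add(Add(26, 13), 34), 118)), -176) = Mul(Add(Add(-5, Mul(3, Pow(-3, 2))), Add(Add(Add(26, 13), 34), 118)), -176) = Mul(Add(Add(-5, Mul(3, 9)), Add(Add(39, 34), 118)), -176) = Mul(Add(Add(-5, 27), Add(73, 118)), -176) = Mul(Add(22, 191), -176) = Mul(213, -176) = -37488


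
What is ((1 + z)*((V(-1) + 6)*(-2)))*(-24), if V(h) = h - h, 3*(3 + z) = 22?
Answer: 1536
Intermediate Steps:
z = 13/3 (z = -3 + (⅓)*22 = -3 + 22/3 = 13/3 ≈ 4.3333)
V(h) = 0
((1 + z)*((V(-1) + 6)*(-2)))*(-24) = ((1 + 13/3)*((0 + 6)*(-2)))*(-24) = (16*(6*(-2))/3)*(-24) = ((16/3)*(-12))*(-24) = -64*(-24) = 1536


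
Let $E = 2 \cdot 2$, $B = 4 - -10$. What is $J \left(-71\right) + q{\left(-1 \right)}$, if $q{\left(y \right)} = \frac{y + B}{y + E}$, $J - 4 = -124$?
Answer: $\frac{25573}{3} \approx 8524.3$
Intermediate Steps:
$J = -120$ ($J = 4 - 124 = -120$)
$B = 14$ ($B = 4 + 10 = 14$)
$E = 4$
$q{\left(y \right)} = \frac{14 + y}{4 + y}$ ($q{\left(y \right)} = \frac{y + 14}{y + 4} = \frac{14 + y}{4 + y}$)
$J \left(-71\right) + q{\left(-1 \right)} = \left(-120\right) \left(-71\right) + \frac{14 - 1}{4 - 1} = 8520 + \frac{1}{3} \cdot 13 = 8520 + \frac{13}{3} = \frac{25573}{3}$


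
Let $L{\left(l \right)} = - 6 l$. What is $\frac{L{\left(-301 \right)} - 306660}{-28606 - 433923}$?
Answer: $\frac{304854}{462529} \approx 0.6591$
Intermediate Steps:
$\frac{L{\left(-301 \right)} - 306660}{-28606 - 433923} = \frac{\left(-6\right) \left(-301\right) - 306660}{-28606 - 433923} = \frac{1806 - 306660}{-462529} = \left(-304854\right) \left(- \frac{1}{462529}\right) = \frac{304854}{462529}$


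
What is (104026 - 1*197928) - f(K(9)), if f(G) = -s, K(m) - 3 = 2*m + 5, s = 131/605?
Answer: -56810579/605 ≈ -93902.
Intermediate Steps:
s = 131/605 (s = 131*(1/605) = 131/605 ≈ 0.21653)
K(m) = 8 + 2*m (K(m) = 3 + (2*m + 5) = 3 + (5 + 2*m) = 8 + 2*m)
f(G) = -131/605 (f(G) = -1*131/605 = -131/605)
(104026 - 1*197928) - f(K(9)) = (104026 - 1*197928) - 1*(-131/605) = (104026 - 197928) + 131/605 = -93902 + 131/605 = -56810579/605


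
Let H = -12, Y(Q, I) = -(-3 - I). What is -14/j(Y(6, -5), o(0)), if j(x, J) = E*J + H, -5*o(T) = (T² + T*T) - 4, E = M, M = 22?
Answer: -5/2 ≈ -2.5000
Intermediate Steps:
Y(Q, I) = 3 + I
E = 22
o(T) = ⅘ - 2*T²/5 (o(T) = -((T² + T*T) - 4)/5 = -((T² + T²) - 4)/5 = -(2*T² - 4)/5 = -(-4 + 2*T²)/5 = ⅘ - 2*T²/5)
j(x, J) = -12 + 22*J (j(x, J) = 22*J - 12 = -12 + 22*J)
-14/j(Y(6, -5), o(0)) = -14/(-12 + 22*(⅘ - ⅖*0²)) = -14/(-12 + 22*(⅘ - ⅖*0)) = -14/(-12 + 22*(⅘ + 0)) = -14/(-12 + 22*(⅘)) = -14/(-12 + 88/5) = -14/28/5 = -14*5/28 = -5/2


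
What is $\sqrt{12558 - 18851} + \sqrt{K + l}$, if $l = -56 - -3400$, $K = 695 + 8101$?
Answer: $2 \sqrt{3035} + i \sqrt{6293} \approx 110.18 + 79.328 i$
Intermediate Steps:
$K = 8796$
$l = 3344$ ($l = -56 + 3400 = 3344$)
$\sqrt{12558 - 18851} + \sqrt{K + l} = \sqrt{12558 - 18851} + \sqrt{8796 + 3344} = \sqrt{-6293} + \sqrt{12140} = i \sqrt{6293} + 2 \sqrt{3035} = 2 \sqrt{3035} + i \sqrt{6293}$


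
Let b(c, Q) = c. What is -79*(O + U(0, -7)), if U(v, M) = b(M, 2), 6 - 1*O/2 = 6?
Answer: 553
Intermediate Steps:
O = 0 (O = 12 - 2*6 = 12 - 12 = 0)
U(v, M) = M
-79*(O + U(0, -7)) = -79*(0 - 7) = -79*(-7) = 553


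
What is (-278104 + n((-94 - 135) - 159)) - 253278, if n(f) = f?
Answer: -531770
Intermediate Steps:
(-278104 + n((-94 - 135) - 159)) - 253278 = (-278104 + ((-94 - 135) - 159)) - 253278 = (-278104 + (-229 - 159)) - 253278 = (-278104 - 388) - 253278 = -278492 - 253278 = -531770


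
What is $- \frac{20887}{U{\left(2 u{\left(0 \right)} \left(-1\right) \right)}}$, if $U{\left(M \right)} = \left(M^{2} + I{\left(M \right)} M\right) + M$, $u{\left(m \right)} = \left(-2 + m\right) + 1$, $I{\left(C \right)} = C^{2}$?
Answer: $- \frac{20887}{14} \approx -1491.9$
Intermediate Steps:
$u{\left(m \right)} = -1 + m$
$U{\left(M \right)} = M + M^{2} + M^{3}$ ($U{\left(M \right)} = \left(M^{2} + M^{2} M\right) + M = \left(M^{2} + M^{3}\right) + M = M + M^{2} + M^{3}$)
$- \frac{20887}{U{\left(2 u{\left(0 \right)} \left(-1\right) \right)}} = - \frac{20887}{2 \left(-1 + 0\right) \left(-1\right) \left(1 + 2 \left(-1 + 0\right) \left(-1\right) + \left(2 \left(-1 + 0\right) \left(-1\right)\right)^{2}\right)} = - \frac{20887}{2 \left(-1\right) \left(-1\right) \left(1 + 2 \left(-1\right) \left(-1\right) + \left(2 \left(-1\right) \left(-1\right)\right)^{2}\right)} = - \frac{20887}{\left(-2\right) \left(-1\right) \left(1 - -2 + \left(\left(-2\right) \left(-1\right)\right)^{2}\right)} = - \frac{20887}{2 \left(1 + 2 + 2^{2}\right)} = - \frac{20887}{2 \left(1 + 2 + 4\right)} = - \frac{20887}{2 \cdot 7} = - \frac{20887}{14}$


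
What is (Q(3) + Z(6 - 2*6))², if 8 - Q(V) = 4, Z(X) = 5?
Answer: 81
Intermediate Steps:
Q(V) = 4 (Q(V) = 8 - 1*4 = 8 - 4 = 4)
(Q(3) + Z(6 - 2*6))² = (4 + 5)² = 9² = 81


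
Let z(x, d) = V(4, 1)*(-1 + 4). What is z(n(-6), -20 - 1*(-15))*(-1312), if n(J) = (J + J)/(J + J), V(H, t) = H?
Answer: -15744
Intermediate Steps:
n(J) = 1 (n(J) = (2*J)/((2*J)) = (2*J)*(1/(2*J)) = 1)
z(x, d) = 12 (z(x, d) = 4*(-1 + 4) = 4*3 = 12)
z(n(-6), -20 - 1*(-15))*(-1312) = 12*(-1312) = -15744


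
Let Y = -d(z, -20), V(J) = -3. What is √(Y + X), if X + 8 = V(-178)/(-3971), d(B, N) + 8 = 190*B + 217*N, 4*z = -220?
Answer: 3*√71782447/209 ≈ 121.61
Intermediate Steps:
z = -55 (z = (¼)*(-220) = -55)
d(B, N) = -8 + 190*B + 217*N (d(B, N) = -8 + (190*B + 217*N) = -8 + 190*B + 217*N)
X = -31765/3971 (X = -8 - 3/(-3971) = -8 - 3*(-1/3971) = -8 + 3/3971 = -31765/3971 ≈ -7.9992)
Y = 14798 (Y = -(-8 + 190*(-55) + 217*(-20)) = -(-8 - 10450 - 4340) = -1*(-14798) = 14798)
√(Y + X) = √(14798 - 31765/3971) = √(58731093/3971) = 3*√71782447/209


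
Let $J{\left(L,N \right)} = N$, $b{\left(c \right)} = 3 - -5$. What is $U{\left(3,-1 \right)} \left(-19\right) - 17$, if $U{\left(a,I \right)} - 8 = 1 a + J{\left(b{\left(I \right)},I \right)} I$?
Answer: $-245$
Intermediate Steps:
$b{\left(c \right)} = 8$ ($b{\left(c \right)} = 3 + 5 = 8$)
$U{\left(a,I \right)} = 8 + a + I^{2}$ ($U{\left(a,I \right)} = 8 + \left(1 a + I I\right) = 8 + \left(a + I^{2}\right) = 8 + a + I^{2}$)
$U{\left(3,-1 \right)} \left(-19\right) - 17 = \left(8 + 3 + \left(-1\right)^{2}\right) \left(-19\right) - 17 = \left(8 + 3 + 1\right) \left(-19\right) - 17 = 12 \left(-19\right) - 17 = -228 - 17 = -245$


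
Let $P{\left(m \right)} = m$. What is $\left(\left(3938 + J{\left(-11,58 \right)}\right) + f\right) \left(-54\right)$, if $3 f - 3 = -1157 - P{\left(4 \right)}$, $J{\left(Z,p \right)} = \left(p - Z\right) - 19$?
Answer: $-194508$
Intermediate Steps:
$J{\left(Z,p \right)} = -19 + p - Z$
$f = -386$ ($f = 1 + \frac{-1157 - 4}{3} = 1 + \frac{1}{3} \left(-1161\right) = 1 - 387 = -386$)
$\left(\left(3938 + J{\left(-11,58 \right)}\right) + f\right) \left(-54\right) = \left(\left(3938 - -50\right) - 386\right) \left(-54\right) = \left(\left(3938 + \left(-19 + 58 + 11\right)\right) - 386\right) \left(-54\right) = \left(\left(3938 + 50\right) - 386\right) \left(-54\right) = \left(3988 - 386\right) \left(-54\right) = 3602 \left(-54\right) = -194508$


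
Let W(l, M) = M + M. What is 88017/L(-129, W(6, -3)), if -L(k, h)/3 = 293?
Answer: -29339/293 ≈ -100.13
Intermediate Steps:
W(l, M) = 2*M
L(k, h) = -879 (L(k, h) = -3*293 = -879)
88017/L(-129, W(6, -3)) = 88017/(-879) = 88017*(-1/879) = -29339/293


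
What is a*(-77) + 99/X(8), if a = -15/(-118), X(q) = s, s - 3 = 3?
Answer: 396/59 ≈ 6.7119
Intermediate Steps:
s = 6 (s = 3 + 3 = 6)
X(q) = 6
a = 15/118 (a = -15*(-1/118) = 15/118 ≈ 0.12712)
a*(-77) + 99/X(8) = (15/118)*(-77) + 99/6 = -1155/118 + 99*(⅙) = -1155/118 + 33/2 = 396/59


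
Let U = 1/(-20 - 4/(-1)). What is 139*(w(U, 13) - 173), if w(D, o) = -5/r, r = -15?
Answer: -72002/3 ≈ -24001.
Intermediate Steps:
U = -1/16 (U = 1/(-20 - 4*(-1)) = 1/(-20 + 4) = 1/(-16) = -1/16 ≈ -0.062500)
w(D, o) = 1/3 (w(D, o) = -5/(-15) = -5*(-1/15) = 1/3)
139*(w(U, 13) - 173) = 139*(1/3 - 173) = 139*(-518/3) = -72002/3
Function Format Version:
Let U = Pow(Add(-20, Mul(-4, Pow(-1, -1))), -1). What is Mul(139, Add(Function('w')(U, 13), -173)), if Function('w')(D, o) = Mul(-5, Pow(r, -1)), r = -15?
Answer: Rational(-72002, 3) ≈ -24001.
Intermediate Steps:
U = Rational(-1, 16) (U = Pow(Add(-20, Mul(-4, -1)), -1) = Pow(Add(-20, 4), -1) = Pow(-16, -1) = Rational(-1, 16) ≈ -0.062500)
Function('w')(D, o) = Rational(1, 3) (Function('w')(D, o) = Mul(-5, Pow(-15, -1)) = Mul(-5, Rational(-1, 15)) = Rational(1, 3))
Mul(139, Add(Function('w')(U, 13), -173)) = Mul(139, Add(Rational(1, 3), -173)) = Mul(139, Rational(-518, 3)) = Rational(-72002, 3)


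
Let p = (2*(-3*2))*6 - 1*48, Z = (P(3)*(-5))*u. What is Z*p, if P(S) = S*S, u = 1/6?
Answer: 900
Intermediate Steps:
u = 1/6 ≈ 0.16667
P(S) = S**2
Z = -15/2 (Z = (3**2*(-5))*(1/6) = (9*(-5))*(1/6) = -45*1/6 = -15/2 ≈ -7.5000)
p = -120 (p = (2*(-6))*6 - 48 = -12*6 - 48 = -72 - 48 = -120)
Z*p = -15/2*(-120) = 900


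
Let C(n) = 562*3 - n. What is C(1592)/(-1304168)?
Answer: -47/652084 ≈ -7.2077e-5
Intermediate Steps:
C(n) = 1686 - n
C(1592)/(-1304168) = (1686 - 1*1592)/(-1304168) = (1686 - 1592)*(-1/1304168) = 94*(-1/1304168) = -47/652084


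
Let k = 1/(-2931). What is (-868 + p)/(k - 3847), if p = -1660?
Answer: 3704784/5637779 ≈ 0.65714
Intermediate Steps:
k = -1/2931 ≈ -0.00034118
(-868 + p)/(k - 3847) = (-868 - 1660)/(-1/2931 - 3847) = -2528/(-11275558/2931) = -2528*(-2931/11275558) = 3704784/5637779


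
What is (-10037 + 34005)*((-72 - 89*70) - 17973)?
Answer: -581823200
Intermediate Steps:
(-10037 + 34005)*((-72 - 89*70) - 17973) = 23968*((-72 - 6230) - 17973) = 23968*(-6302 - 17973) = 23968*(-24275) = -581823200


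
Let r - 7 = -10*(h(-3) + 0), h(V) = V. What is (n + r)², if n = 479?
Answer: 266256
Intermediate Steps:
r = 37 (r = 7 - 10*(-3 + 0) = 7 - 10*(-3) = 7 + 30 = 37)
(n + r)² = (479 + 37)² = 516² = 266256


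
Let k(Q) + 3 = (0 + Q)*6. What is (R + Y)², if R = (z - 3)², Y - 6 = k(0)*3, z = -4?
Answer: 2116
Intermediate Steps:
k(Q) = -3 + 6*Q (k(Q) = -3 + (0 + Q)*6 = -3 + Q*6 = -3 + 6*Q)
Y = -3 (Y = 6 + (-3 + 6*0)*3 = 6 + (-3 + 0)*3 = 6 - 3*3 = 6 - 9 = -3)
R = 49 (R = (-4 - 3)² = (-7)² = 49)
(R + Y)² = (49 - 3)² = 46² = 2116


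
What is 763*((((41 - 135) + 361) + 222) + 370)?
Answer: 655417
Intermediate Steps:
763*((((41 - 135) + 361) + 222) + 370) = 763*(((-94 + 361) + 222) + 370) = 763*((267 + 222) + 370) = 763*(489 + 370) = 763*859 = 655417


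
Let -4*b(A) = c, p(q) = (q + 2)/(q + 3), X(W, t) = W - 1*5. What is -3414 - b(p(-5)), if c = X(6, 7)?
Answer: -13655/4 ≈ -3413.8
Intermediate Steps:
X(W, t) = -5 + W (X(W, t) = W - 5 = -5 + W)
p(q) = (2 + q)/(3 + q)
c = 1 (c = -5 + 6 = 1)
b(A) = -¼ (b(A) = -¼*1 = -¼)
-3414 - b(p(-5)) = -3414 - 1*(-¼) = -3414 + ¼ = -13655/4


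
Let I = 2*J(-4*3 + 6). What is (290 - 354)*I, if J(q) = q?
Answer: 768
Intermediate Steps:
I = -12 (I = 2*(-4*3 + 6) = 2*(-12 + 6) = 2*(-6) = -12)
(290 - 354)*I = (290 - 354)*(-12) = -64*(-12) = 768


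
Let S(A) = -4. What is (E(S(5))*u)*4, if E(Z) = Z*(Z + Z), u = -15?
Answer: -1920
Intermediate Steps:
E(Z) = 2*Z² (E(Z) = Z*(2*Z) = 2*Z²)
(E(S(5))*u)*4 = ((2*(-4)²)*(-15))*4 = ((2*16)*(-15))*4 = (32*(-15))*4 = -480*4 = -1920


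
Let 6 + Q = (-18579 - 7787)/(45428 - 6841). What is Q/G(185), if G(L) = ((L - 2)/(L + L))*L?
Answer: -515776/7061421 ≈ -0.073041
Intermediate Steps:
G(L) = -1 + L/2 (G(L) = ((-2 + L)/((2*L)))*L = ((-2 + L)*(1/(2*L)))*L = ((-2 + L)/(2*L))*L = -1 + L/2)
Q = -257888/38587 (Q = -6 + (-18579 - 7787)/(45428 - 6841) = -6 - 26366/38587 = -257888/38587 ≈ -6.6833)
Q/G(185) = -257888/(38587*(-1 + (½)*185)) = -257888/(38587*(-1 + 185/2)) = -257888/(38587*183/2) = -257888/38587*2/183 = -515776/7061421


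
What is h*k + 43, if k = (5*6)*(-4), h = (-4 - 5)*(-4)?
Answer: -4277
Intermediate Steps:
h = 36 (h = -9*(-4) = 36)
k = -120 (k = 30*(-4) = -120)
h*k + 43 = 36*(-120) + 43 = -4320 + 43 = -4277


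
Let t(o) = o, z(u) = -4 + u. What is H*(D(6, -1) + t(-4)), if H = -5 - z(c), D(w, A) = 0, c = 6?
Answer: 28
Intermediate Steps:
H = -7 (H = -5 - (-4 + 6) = -5 - 1*2 = -5 - 2 = -7)
H*(D(6, -1) + t(-4)) = -7*(0 - 4) = -7*(-4) = 28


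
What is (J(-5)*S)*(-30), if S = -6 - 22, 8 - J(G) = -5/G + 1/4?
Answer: 5670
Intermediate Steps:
J(G) = 31/4 + 5/G (J(G) = 8 - (-5/G + 1/4) = 8 - (-5/G + 1*(¼)) = 8 - (-5/G + ¼) = 8 - (¼ - 5/G) = 8 + (-¼ + 5/G) = 31/4 + 5/G)
S = -28
(J(-5)*S)*(-30) = ((31/4 + 5/(-5))*(-28))*(-30) = ((31/4 + 5*(-⅕))*(-28))*(-30) = ((31/4 - 1)*(-28))*(-30) = ((27/4)*(-28))*(-30) = -189*(-30) = 5670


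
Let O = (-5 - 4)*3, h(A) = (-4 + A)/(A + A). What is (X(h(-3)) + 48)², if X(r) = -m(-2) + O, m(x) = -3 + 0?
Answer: 576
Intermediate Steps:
m(x) = -3
h(A) = (-4 + A)/(2*A) (h(A) = (-4 + A)/((2*A)) = (-4 + A)*(1/(2*A)) = (-4 + A)/(2*A))
O = -27 (O = -9*3 = -27)
X(r) = -24 (X(r) = -1*(-3) - 27 = 3 - 27 = -24)
(X(h(-3)) + 48)² = (-24 + 48)² = 24² = 576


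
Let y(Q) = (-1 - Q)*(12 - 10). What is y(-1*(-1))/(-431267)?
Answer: 4/431267 ≈ 9.2750e-6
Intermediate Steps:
y(Q) = -2 - 2*Q (y(Q) = (-1 - Q)*2 = -2 - 2*Q)
y(-1*(-1))/(-431267) = (-2 - (-2)*(-1))/(-431267) = (-2 - 2*1)*(-1/431267) = (-2 - 2)*(-1/431267) = -4*(-1/431267) = 4/431267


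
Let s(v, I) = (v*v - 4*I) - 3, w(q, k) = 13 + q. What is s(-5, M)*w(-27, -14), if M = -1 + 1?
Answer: -308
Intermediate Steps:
M = 0
s(v, I) = -3 + v**2 - 4*I (s(v, I) = (v**2 - 4*I) - 3 = -3 + v**2 - 4*I)
s(-5, M)*w(-27, -14) = (-3 + (-5)**2 - 4*0)*(13 - 27) = (-3 + 25 + 0)*(-14) = 22*(-14) = -308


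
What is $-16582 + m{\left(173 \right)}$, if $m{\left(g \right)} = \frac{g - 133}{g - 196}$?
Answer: $- \frac{381426}{23} \approx -16584.0$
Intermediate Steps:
$m{\left(g \right)} = \frac{-133 + g}{-196 + g}$
$-16582 + m{\left(173 \right)} = -16582 + \frac{-133 + 173}{-196 + 173} = -16582 + \frac{1}{-23} \cdot 40 = -16582 - \frac{40}{23} = - \frac{381426}{23}$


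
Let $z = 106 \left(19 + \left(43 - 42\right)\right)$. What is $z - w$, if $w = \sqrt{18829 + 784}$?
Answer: $2120 - \sqrt{19613} \approx 1980.0$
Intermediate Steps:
$z = 2120$ ($z = 106 \left(19 + \left(43 - 42\right)\right) = 106 \left(19 + 1\right) = 106 \cdot 20 = 2120$)
$w = \sqrt{19613} \approx 140.05$
$z - w = 2120 - \sqrt{19613}$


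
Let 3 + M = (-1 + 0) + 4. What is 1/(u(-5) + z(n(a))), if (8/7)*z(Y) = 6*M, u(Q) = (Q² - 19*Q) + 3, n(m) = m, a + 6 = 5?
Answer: 1/123 ≈ 0.0081301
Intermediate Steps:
a = -1 (a = -6 + 5 = -1)
M = 0 (M = -3 + ((-1 + 0) + 4) = -3 + (-1 + 4) = -3 + 3 = 0)
u(Q) = 3 + Q² - 19*Q
z(Y) = 0 (z(Y) = 7*(6*0)/8 = (7/8)*0 = 0)
1/(u(-5) + z(n(a))) = 1/((3 + (-5)² - 19*(-5)) + 0) = 1/((3 + 25 + 95) + 0) = 1/(123 + 0) = 1/123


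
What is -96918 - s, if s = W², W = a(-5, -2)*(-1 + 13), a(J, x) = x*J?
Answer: -111318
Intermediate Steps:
a(J, x) = J*x
W = 120 (W = (-5*(-2))*(-1 + 13) = 10*12 = 120)
s = 14400 (s = 120² = 14400)
-96918 - s = -96918 - 1*14400 = -96918 - 14400 = -111318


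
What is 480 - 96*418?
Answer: -39648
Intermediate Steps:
480 - 96*418 = 480 - 40128 = -39648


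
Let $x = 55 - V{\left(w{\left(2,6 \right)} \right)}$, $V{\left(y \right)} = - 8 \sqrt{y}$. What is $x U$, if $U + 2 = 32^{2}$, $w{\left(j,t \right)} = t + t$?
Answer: $56210 + 16352 \sqrt{3} \approx 84533.0$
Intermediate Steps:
$w{\left(j,t \right)} = 2 t$
$U = 1022$ ($U = -2 + 32^{2} = -2 + 1024 = 1022$)
$x = 55 + 16 \sqrt{3}$ ($x = 55 - - 8 \sqrt{2 \cdot 6} = 55 - - 8 \sqrt{12} = 55 - - 8 \cdot 2 \sqrt{3} = 55 - - 16 \sqrt{3} = 55 + 16 \sqrt{3} \approx 82.713$)
$x U = \left(55 + 16 \sqrt{3}\right) 1022 = 56210 + 16352 \sqrt{3}$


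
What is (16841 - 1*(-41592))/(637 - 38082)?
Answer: -58433/37445 ≈ -1.5605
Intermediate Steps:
(16841 - 1*(-41592))/(637 - 38082) = (16841 + 41592)/(-37445) = 58433*(-1/37445) = -58433/37445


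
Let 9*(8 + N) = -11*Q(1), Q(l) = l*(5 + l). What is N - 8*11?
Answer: -310/3 ≈ -103.33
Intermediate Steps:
N = -46/3 (N = -8 + (-11*(5 + 1))/9 = -8 + (-11*6)/9 = -8 + (1/9)*(-66) = -8 - 22/3 = -46/3 ≈ -15.333)
N - 8*11 = -46/3 - 8*11 = -46/3 - 4*22 = -46/3 - 88 = -310/3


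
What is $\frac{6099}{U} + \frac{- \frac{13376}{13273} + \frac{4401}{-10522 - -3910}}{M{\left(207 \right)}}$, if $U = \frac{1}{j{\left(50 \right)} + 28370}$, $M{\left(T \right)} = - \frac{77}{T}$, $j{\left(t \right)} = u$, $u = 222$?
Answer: $\frac{392802813186437037}{2252534284} \approx 1.7438 \cdot 10^{8}$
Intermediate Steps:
$j{\left(t \right)} = 222$
$U = \frac{1}{28592}$ ($U = \frac{1}{222 + 28370} = \frac{1}{28592} \approx 3.4975 \cdot 10^{-5}$)
$\frac{6099}{U} + \frac{- \frac{13376}{13273} + \frac{4401}{-10522 - -3910}}{M{\left(207 \right)}} = 6099 \frac{1}{\frac{1}{28592}} + \frac{- \frac{13376}{13273} + \frac{4401}{-10522 - -3910}}{\left(-77\right) \frac{1}{207}} = 6099 \cdot 28592 + \frac{\left(-13376\right) \frac{1}{13273} + \frac{4401}{-10522 + 3910}}{\left(-77\right) \frac{1}{207}} = 174382608 + \frac{- \frac{13376}{13273} + \frac{4401}{-6612}}{- \frac{77}{207}} = 174382608 + \left(- \frac{13376}{13273} + 4401 \left(- \frac{1}{6612}\right)\right) \left(- \frac{207}{77}\right) = 174382608 + \left(- \frac{13376}{13273} - \frac{1467}{2204}\right) \left(- \frac{207}{77}\right) = 174382608 - - \frac{10133104365}{2252534284} = 174382608 + \frac{10133104365}{2252534284} = \frac{392802813186437037}{2252534284}$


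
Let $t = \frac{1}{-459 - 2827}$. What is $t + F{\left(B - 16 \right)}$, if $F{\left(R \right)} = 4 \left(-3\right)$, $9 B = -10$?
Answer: $- \frac{39433}{3286} \approx -12.0$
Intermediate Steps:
$B = - \frac{10}{9}$ ($B = \frac{1}{9} \left(-10\right) = - \frac{10}{9} \approx -1.1111$)
$F{\left(R \right)} = -12$
$t = - \frac{1}{3286}$ ($t = \frac{1}{-3286} = - \frac{1}{3286} \approx -0.00030432$)
$t + F{\left(B - 16 \right)} = - \frac{1}{3286} - 12 = - \frac{39433}{3286}$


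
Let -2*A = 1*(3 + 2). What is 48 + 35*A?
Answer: -79/2 ≈ -39.500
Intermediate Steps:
A = -5/2 (A = -(3 + 2)/2 = -5/2 ≈ -2.5000)
48 + 35*A = 48 + 35*(-5/2) = 48 - 175/2 = -79/2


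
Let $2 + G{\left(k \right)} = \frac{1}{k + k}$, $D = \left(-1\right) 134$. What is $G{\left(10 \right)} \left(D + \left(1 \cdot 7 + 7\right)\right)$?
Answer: $234$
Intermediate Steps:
$D = -134$
$G{\left(k \right)} = -2 + \frac{1}{2 k}$ ($G{\left(k \right)} = -2 + \frac{1}{k + k} = -2 + \frac{1}{2 k}$)
$G{\left(10 \right)} \left(D + \left(1 \cdot 7 + 7\right)\right) = \left(-2 + \frac{1}{2 \cdot 10}\right) \left(-134 + \left(1 \cdot 7 + 7\right)\right) = \left(-2 + \frac{1}{2} \cdot \frac{1}{10}\right) \left(-134 + \left(7 + 7\right)\right) = \left(-2 + \frac{1}{20}\right) \left(-134 + 14\right) = \left(- \frac{39}{20}\right) \left(-120\right) = 234$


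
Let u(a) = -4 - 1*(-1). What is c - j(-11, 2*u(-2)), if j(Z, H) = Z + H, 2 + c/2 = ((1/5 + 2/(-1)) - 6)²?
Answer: 3367/25 ≈ 134.68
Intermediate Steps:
u(a) = -3 (u(a) = -4 + 1 = -3)
c = 2942/25 (c = -4 + 2*((1/5 + 2/(-1)) - 6)² = -4 + 2*((1*(⅕) + 2*(-1)) - 6)² = -4 + 2*((⅕ - 2) - 6)² = -4 + 2*(-9/5 - 6)² = -4 + 2*(-39/5)² = -4 + 2*(1521/25) = -4 + 3042/25 = 2942/25 ≈ 117.68)
j(Z, H) = H + Z
c - j(-11, 2*u(-2)) = 2942/25 - (2*(-3) - 11) = 2942/25 - (-6 - 11) = 2942/25 - 1*(-17) = 2942/25 + 17 = 3367/25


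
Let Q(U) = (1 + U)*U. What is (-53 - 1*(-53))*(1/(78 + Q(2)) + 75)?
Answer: 0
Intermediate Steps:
Q(U) = U*(1 + U)
(-53 - 1*(-53))*(1/(78 + Q(2)) + 75) = (-53 - 1*(-53))*(1/(78 + 2*(1 + 2)) + 75) = (-53 + 53)*(1/(78 + 2*3) + 75) = 0*(1/(78 + 6) + 75) = 0*(1/84 + 75) = 0*(6301/84) = 0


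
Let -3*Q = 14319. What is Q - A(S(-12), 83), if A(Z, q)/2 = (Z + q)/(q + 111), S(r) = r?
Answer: -463052/97 ≈ -4773.7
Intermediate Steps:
Q = -4773 (Q = -1/3*14319 = -4773)
A(Z, q) = 2*(Z + q)/(111 + q) (A(Z, q) = 2*((Z + q)/(q + 111)) = 2*((Z + q)/(111 + q)) = 2*(Z + q)/(111 + q))
Q - A(S(-12), 83) = -4773 - 2*(-12 + 83)/(111 + 83) = -4773 - 2*71/194 = -4773 - 1*71/97 = -4773 - 71/97 = -463052/97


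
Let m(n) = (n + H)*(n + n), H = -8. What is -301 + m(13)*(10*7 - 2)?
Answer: 8539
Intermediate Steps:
m(n) = 2*n*(-8 + n) (m(n) = (n - 8)*(n + n) = (-8 + n)*(2*n) = 2*n*(-8 + n))
-301 + m(13)*(10*7 - 2) = -301 + (2*13*(-8 + 13))*(10*7 - 2) = -301 + (2*13*5)*(70 - 2) = -301 + 130*68 = -301 + 8840 = 8539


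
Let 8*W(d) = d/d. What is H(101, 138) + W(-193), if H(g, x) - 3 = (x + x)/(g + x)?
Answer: 8183/1912 ≈ 4.2798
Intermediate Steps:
H(g, x) = 3 + 2*x/(g + x) (H(g, x) = 3 + (x + x)/(g + x) = 3 + (2*x)/(g + x) = 3 + 2*x/(g + x))
W(d) = ⅛ (W(d) = (d/d)/8 = (⅛)*1 = ⅛)
H(101, 138) + W(-193) = (3*101 + 5*138)/(101 + 138) + ⅛ = (303 + 690)/239 + ⅛ = (1/239)*993 + ⅛ = 993/239 + ⅛ = 8183/1912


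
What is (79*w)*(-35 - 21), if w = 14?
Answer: -61936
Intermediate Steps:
(79*w)*(-35 - 21) = (79*14)*(-35 - 21) = 1106*(-56) = -61936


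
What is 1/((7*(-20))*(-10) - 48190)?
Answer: -1/46790 ≈ -2.1372e-5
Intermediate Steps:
1/((7*(-20))*(-10) - 48190) = 1/(-140*(-10) - 48190) = 1/(1400 - 48190) = 1/(-46790) = -1/46790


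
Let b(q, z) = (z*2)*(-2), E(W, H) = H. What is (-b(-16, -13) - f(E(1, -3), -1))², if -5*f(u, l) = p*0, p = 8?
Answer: 2704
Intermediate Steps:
b(q, z) = -4*z (b(q, z) = (2*z)*(-2) = -4*z)
f(u, l) = 0 (f(u, l) = -8*0/5 = -⅕*0 = 0)
(-b(-16, -13) - f(E(1, -3), -1))² = (-(-4)*(-13) - 1*0)² = (-1*52 + 0)² = (-52 + 0)² = (-52)² = 2704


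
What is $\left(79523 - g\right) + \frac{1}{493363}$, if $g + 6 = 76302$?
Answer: $\frac{1592082402}{493363} \approx 3227.0$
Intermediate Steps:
$g = 76296$ ($g = -6 + 76302 = 76296$)
$\left(79523 - g\right) + \frac{1}{493363} = \left(79523 - 76296\right) + \frac{1}{493363} = 3227 + \frac{1}{493363} = \frac{1592082402}{493363}$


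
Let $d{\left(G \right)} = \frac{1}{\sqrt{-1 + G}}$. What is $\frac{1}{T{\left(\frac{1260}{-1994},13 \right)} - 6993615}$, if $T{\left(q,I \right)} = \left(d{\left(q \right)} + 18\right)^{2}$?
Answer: $\frac{1627 i}{2 \left(- 5689042727 i + 18 \sqrt{1622119}\right)} \approx -1.4299 \cdot 10^{-7} + 5.7623 \cdot 10^{-13} i$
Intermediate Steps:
$d{\left(G \right)} = \frac{1}{\sqrt{-1 + G}}$
$T{\left(q,I \right)} = \left(18 + \frac{1}{\sqrt{-1 + q}}\right)^{2}$ ($T{\left(q,I \right)} = \left(\frac{1}{\sqrt{-1 + q}} + 18\right)^{2} = \left(18 + \frac{1}{\sqrt{-1 + q}}\right)^{2}$)
$\frac{1}{T{\left(\frac{1260}{-1994},13 \right)} - 6993615} = \frac{1}{\frac{\left(1 + 18 \sqrt{-1 + \frac{1260}{-1994}}\right)^{2}}{-1 + \frac{1260}{-1994}} - 6993615} = \frac{1}{\frac{\left(1 + 18 \sqrt{-1 + 1260 \left(- \frac{1}{1994}\right)}\right)^{2}}{-1 + 1260 \left(- \frac{1}{1994}\right)} - 6993615} = \frac{1}{\frac{\left(1 + 18 \sqrt{-1 - \frac{630}{997}}\right)^{2}}{-1 - \frac{630}{997}} - 6993615} = \frac{1}{\frac{\left(1 + 18 \sqrt{- \frac{1627}{997}}\right)^{2}}{- \frac{1627}{997}} - 6993615} = \frac{1}{\left(1 + 18 \frac{i \sqrt{1622119}}{997}\right)^{2} \left(- \frac{997}{1627}\right) - 6993615} = \frac{1}{\left(1 + \frac{18 i \sqrt{1622119}}{997}\right)^{2} \left(- \frac{997}{1627}\right) - 6993615} = \frac{1}{- \frac{997 \left(1 + \frac{18 i \sqrt{1622119}}{997}\right)^{2}}{1627} - 6993615} = \frac{1}{-6993615 - \frac{997 \left(1 + \frac{18 i \sqrt{1622119}}{997}\right)^{2}}{1627}}$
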